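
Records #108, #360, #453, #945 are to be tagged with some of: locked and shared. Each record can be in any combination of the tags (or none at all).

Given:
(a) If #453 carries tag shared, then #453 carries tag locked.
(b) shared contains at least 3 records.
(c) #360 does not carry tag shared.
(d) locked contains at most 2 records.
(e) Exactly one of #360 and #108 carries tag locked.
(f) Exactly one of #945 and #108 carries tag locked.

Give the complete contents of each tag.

locked = {#108, #453}; shared = {#108, #453, #945}

From (c): #360 ∉ shared.
(b): only 3 candidates remain for shared, so all are in.
(a): #453 ∈ locked.
Suppose #108 ∉ locked: no assignment then satisfies all the clues, so #108 ∈ locked.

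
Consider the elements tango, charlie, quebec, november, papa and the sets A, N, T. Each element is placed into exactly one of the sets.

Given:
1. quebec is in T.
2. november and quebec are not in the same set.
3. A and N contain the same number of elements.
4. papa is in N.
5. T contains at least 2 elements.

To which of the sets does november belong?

november: A

From (1): quebec ∈ T.
From (4): papa ∈ N.
(2): november ∉ T.
Suppose november ∉ A: no assignment then satisfies all the clues, so november ∈ A.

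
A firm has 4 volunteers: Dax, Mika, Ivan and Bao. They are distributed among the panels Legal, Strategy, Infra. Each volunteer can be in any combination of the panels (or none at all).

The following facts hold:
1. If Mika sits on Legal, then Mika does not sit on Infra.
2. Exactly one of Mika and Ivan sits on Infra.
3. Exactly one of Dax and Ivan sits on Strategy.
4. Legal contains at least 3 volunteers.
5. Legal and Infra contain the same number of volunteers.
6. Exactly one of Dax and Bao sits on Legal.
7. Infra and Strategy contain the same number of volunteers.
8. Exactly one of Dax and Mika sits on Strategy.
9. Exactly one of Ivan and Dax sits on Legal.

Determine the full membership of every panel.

Legal = {Bao, Ivan, Mika}; Strategy = {Bao, Ivan, Mika}; Infra = {Bao, Dax, Ivan}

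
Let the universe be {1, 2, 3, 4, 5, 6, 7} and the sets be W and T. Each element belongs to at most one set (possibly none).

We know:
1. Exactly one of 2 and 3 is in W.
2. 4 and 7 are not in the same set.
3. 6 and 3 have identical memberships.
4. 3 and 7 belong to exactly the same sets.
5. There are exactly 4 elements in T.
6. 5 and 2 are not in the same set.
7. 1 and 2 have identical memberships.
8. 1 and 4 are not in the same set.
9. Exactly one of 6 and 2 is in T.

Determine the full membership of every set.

W = {1, 2}; T = {3, 5, 6, 7}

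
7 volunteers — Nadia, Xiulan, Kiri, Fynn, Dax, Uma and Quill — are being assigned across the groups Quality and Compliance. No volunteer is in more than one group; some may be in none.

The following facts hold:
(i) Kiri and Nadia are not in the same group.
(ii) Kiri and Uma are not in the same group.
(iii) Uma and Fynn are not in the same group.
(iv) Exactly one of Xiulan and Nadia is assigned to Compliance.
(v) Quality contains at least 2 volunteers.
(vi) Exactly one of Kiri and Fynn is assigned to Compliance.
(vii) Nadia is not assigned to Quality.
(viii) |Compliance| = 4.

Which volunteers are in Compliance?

Compliance = {Dax, Fynn, Nadia, Quill}

From (vii): Nadia ∉ Quality.
Suppose Nadia ∉ Compliance: no assignment then satisfies all the clues, so Nadia ∈ Compliance.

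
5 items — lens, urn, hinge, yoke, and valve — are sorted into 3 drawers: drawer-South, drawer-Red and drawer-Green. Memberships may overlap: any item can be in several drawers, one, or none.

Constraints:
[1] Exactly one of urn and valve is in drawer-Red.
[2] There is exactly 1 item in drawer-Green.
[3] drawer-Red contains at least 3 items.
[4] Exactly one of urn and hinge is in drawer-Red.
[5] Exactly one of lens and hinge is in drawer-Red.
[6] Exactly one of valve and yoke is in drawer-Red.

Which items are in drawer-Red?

drawer-Red = {lens, urn, yoke}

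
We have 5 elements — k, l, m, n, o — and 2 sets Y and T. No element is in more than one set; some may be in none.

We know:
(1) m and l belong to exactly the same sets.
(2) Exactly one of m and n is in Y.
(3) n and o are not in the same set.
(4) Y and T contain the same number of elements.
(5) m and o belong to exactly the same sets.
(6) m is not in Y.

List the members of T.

From (6): m ∉ Y.
(1): l matches m: l ∉ Y.
(2) (exactly one): n ∈ Y.
(3): o ∉ Y.
Suppose k ∉ T: no assignment then satisfies all the clues, so k ∈ T.

T = {k}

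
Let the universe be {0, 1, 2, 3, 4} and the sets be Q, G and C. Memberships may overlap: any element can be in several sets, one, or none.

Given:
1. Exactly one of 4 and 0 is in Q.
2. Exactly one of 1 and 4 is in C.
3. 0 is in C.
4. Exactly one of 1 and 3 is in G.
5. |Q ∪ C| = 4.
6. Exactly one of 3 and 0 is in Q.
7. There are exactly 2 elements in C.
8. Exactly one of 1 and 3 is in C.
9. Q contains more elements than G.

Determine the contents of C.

From (3): 0 ∈ C.
Suppose 1 ∉ C: no assignment then satisfies all the clues, so 1 ∈ C.

C = {0, 1}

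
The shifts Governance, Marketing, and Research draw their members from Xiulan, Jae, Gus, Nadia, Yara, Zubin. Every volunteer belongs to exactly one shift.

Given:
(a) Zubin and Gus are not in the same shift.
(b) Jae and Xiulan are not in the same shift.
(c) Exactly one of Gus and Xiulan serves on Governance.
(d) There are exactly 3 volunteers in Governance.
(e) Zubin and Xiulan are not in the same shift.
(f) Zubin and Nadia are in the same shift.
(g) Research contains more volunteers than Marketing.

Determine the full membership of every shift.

Governance = {Gus, Jae, Yara}; Marketing = {Xiulan}; Research = {Nadia, Zubin}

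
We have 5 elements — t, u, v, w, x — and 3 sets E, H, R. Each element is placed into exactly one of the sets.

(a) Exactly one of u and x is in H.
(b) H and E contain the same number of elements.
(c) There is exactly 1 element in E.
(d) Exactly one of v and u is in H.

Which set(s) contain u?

u: H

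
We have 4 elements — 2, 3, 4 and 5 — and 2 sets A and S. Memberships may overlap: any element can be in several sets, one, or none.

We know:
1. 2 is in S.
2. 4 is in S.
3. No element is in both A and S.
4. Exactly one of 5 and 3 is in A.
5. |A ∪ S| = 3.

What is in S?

From (1): 2 ∈ S.
From (2): 4 ∈ S.
(3) (disjoint): 2 ∉ A.
(3) (disjoint): 4 ∉ A.
Suppose 3 ∈ S: no assignment then satisfies all the clues, so 3 ∉ S.

S = {2, 4}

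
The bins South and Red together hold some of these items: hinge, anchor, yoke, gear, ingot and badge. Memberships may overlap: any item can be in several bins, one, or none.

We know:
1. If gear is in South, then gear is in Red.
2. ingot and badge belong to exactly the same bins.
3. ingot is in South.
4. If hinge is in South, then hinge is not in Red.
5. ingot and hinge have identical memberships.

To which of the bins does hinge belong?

From (3): ingot ∈ South.
(2): badge matches ingot: badge ∈ South.
(5): hinge matches ingot: hinge ∈ South.
(4): hinge ∉ Red.
(5): ingot matches hinge: ingot ∉ Red.
(2): badge matches ingot: badge ∉ Red.

hinge: South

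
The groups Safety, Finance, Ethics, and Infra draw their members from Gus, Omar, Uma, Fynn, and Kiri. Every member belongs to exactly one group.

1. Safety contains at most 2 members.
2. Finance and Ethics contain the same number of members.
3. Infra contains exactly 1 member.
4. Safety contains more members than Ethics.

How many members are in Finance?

1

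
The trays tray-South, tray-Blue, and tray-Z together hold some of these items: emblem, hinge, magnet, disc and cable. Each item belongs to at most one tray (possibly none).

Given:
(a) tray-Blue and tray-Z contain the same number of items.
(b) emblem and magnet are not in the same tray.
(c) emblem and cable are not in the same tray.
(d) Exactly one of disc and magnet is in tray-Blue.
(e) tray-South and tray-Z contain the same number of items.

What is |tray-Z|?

1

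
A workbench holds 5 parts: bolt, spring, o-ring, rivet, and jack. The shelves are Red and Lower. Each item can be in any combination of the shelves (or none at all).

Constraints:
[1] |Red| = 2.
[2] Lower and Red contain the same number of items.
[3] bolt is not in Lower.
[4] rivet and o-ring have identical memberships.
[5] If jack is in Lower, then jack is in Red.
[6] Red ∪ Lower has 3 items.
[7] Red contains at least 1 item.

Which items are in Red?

Red = {bolt, jack}

From (3): bolt ∉ Lower.
Suppose bolt ∉ Red: no assignment then satisfies all the clues, so bolt ∈ Red.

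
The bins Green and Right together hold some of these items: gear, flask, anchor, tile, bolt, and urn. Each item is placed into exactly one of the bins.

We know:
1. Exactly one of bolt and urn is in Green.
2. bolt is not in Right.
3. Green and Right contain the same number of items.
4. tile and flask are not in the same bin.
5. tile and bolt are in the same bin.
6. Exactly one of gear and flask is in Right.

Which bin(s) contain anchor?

From (2): bolt ∉ Right.
(5): tile matches bolt: tile ∉ Right.
Only one bin left: tile ∈ Green.
Only one bin left: bolt ∈ Green.
(1) (exactly one): urn ∉ Green.
(4): flask ∉ Green.
Only one bin left: flask ∈ Right.
Only one bin left: urn ∈ Right.
(6) (exactly one): gear ∉ Right.
Only one bin left: gear ∈ Green.
Suppose anchor ∈ Green: no assignment then satisfies all the clues, so anchor ∉ Green.

anchor: Right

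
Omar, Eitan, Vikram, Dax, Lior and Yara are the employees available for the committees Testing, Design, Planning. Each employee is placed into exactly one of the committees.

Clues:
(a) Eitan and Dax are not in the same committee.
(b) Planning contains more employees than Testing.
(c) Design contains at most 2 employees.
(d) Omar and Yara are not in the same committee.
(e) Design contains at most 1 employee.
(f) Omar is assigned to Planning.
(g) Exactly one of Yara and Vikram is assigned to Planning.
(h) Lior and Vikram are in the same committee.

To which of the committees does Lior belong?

Lior: Planning

From (f): Omar ∈ Planning.
(d): Yara ∉ Planning.
(g) (exactly one): Vikram ∈ Planning.
(h): Lior matches Vikram: Lior ∉ Testing.
(h): Lior matches Vikram: Lior ∉ Design.
(h): Lior matches Vikram: Lior ∈ Planning.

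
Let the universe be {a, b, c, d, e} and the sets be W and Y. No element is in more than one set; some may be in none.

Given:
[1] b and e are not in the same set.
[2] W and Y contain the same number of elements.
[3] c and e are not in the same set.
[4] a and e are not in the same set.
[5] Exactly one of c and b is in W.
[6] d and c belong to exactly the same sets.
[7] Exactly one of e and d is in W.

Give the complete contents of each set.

W = {c, d}; Y = {a, b}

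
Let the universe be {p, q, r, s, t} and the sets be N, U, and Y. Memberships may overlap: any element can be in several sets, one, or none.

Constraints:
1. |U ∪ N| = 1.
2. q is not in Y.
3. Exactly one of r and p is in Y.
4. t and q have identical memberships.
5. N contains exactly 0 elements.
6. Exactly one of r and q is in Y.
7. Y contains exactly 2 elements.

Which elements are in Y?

From (2): q ∉ Y.
(4): t matches q: t ∉ Y.
(5): N already has 0, so the rest are out.
(6) (exactly one): r ∈ Y.
(3) (exactly one): p ∉ Y.
(7): only 2 candidates remain for Y, so all are in.

Y = {r, s}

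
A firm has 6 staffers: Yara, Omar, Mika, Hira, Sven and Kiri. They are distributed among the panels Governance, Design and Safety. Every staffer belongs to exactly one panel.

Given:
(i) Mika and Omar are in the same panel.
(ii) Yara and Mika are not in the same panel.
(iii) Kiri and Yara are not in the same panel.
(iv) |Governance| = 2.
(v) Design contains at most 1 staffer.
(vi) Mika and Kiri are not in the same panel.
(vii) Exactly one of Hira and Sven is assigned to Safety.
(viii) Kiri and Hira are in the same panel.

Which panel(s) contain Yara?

Yara: Design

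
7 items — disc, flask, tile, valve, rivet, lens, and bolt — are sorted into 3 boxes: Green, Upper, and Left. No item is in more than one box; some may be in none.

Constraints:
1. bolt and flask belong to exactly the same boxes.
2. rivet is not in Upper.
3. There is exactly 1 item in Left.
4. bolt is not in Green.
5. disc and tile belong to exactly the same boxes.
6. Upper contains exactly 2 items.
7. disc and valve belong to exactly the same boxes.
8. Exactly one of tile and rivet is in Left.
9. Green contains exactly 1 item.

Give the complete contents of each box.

From (2): rivet ∉ Upper.
From (4): bolt ∉ Green.
(1): flask matches bolt: flask ∉ Green.
Suppose disc ∈ Green: no assignment then satisfies all the clues, so disc ∉ Green.

Green = {lens}; Upper = {bolt, flask}; Left = {rivet}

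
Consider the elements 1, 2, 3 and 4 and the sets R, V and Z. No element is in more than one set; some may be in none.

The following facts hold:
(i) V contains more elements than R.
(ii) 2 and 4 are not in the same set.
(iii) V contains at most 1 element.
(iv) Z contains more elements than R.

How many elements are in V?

1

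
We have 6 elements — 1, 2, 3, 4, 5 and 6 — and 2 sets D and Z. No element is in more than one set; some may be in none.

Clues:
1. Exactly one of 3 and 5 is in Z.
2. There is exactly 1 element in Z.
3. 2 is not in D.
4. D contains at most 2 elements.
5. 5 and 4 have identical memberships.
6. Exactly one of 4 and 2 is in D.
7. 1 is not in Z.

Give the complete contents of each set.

D = {4, 5}; Z = {3}

From (3): 2 ∉ D.
From (7): 1 ∉ Z.
(6) (exactly one): 4 ∈ D.
(5): 5 matches 4: 5 ∈ D.
(1) (exactly one): 3 ∈ Z.
(2): Z already has 1, so the rest are out.
(4): D already has 2, so the rest are out.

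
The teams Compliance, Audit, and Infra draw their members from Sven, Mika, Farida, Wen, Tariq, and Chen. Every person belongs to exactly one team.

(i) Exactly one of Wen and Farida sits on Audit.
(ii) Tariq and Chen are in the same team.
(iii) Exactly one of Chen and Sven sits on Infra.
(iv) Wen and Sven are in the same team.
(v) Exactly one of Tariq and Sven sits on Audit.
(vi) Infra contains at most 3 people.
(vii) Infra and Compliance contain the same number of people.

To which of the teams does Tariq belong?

Tariq: Infra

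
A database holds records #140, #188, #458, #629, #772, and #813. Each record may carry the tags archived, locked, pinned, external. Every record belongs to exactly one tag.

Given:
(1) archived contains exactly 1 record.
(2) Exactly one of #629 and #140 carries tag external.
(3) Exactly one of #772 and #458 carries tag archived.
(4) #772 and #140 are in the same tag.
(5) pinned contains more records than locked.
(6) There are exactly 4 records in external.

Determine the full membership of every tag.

archived = {#458}; locked = {}; pinned = {#629}; external = {#140, #188, #772, #813}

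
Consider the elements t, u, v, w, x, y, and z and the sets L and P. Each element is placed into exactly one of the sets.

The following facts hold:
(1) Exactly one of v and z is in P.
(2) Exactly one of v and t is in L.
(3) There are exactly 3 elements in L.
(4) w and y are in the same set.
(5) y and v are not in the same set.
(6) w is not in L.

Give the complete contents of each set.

L = {u, v, x}; P = {t, w, y, z}

From (6): w ∉ L.
(4): y matches w: y ∉ L.
Only one set left: w ∈ P.
Only one set left: y ∈ P.
(5): v ∉ P.
Only one set left: v ∈ L.
(1) (exactly one): z ∈ P.
(2) (exactly one): t ∉ L.
(3): only 3 candidates remain for L, so all are in.
Only one set left: t ∈ P.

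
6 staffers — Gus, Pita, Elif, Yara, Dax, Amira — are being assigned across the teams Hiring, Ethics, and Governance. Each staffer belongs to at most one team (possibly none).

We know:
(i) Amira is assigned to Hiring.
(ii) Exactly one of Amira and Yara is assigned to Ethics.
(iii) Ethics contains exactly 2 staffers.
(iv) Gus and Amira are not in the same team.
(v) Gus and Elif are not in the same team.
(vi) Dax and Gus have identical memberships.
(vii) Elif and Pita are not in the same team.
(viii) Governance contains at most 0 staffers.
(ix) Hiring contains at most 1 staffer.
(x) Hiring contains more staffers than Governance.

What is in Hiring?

Hiring = {Amira}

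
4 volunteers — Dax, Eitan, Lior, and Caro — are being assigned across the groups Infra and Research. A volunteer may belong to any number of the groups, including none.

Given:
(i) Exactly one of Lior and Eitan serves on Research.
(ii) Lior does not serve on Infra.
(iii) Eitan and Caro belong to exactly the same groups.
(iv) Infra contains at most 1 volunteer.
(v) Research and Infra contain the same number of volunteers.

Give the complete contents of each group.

Infra = {Dax}; Research = {Lior}

From (ii): Lior ∉ Infra.
Suppose Dax ∉ Infra: no assignment then satisfies all the clues, so Dax ∈ Infra.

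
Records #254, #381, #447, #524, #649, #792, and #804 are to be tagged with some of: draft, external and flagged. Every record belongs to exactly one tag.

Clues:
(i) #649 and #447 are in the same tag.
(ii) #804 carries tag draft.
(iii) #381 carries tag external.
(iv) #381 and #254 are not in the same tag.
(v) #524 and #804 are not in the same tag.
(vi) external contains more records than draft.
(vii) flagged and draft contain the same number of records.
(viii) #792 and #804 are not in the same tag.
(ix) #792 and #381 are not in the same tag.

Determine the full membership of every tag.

draft = {#254, #804}; external = {#381, #447, #649}; flagged = {#524, #792}

From (ii): #804 ∈ draft.
From (iii): #381 ∈ external.
(iv): #254 ∉ external.
(v): #524 ∉ draft.
(viii): #792 ∉ draft.
(ix): #792 ∉ external.
Only one tag left: #792 ∈ flagged.
Suppose #254 ∉ draft: no assignment then satisfies all the clues, so #254 ∈ draft.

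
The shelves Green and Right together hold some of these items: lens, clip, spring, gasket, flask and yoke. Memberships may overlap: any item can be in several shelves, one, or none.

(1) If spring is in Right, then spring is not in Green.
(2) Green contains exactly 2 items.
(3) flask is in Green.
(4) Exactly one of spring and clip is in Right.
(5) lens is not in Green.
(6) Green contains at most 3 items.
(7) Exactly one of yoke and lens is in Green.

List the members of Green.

From (3): flask ∈ Green.
From (5): lens ∉ Green.
(7) (exactly one): yoke ∈ Green.
(2): Green already has 2, so the rest are out.

Green = {flask, yoke}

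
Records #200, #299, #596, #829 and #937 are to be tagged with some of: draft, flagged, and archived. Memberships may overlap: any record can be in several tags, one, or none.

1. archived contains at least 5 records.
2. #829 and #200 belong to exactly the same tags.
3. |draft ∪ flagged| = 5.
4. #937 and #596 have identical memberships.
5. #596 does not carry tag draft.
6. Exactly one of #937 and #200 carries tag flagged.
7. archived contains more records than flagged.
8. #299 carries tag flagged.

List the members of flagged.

flagged = {#299, #596, #937}

From (5): #596 ∉ draft.
From (8): #299 ∈ flagged.
(1): only 5 candidates remain for archived, so all are in.
(4): #937 matches #596: #937 ∉ draft.
Suppose #200 ∈ flagged: no assignment then satisfies all the clues, so #200 ∉ flagged.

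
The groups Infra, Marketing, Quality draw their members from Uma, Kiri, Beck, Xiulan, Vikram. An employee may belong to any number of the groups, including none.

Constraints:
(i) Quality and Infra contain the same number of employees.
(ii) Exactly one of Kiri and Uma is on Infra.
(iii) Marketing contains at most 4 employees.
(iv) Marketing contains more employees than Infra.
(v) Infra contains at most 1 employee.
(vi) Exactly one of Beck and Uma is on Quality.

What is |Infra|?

1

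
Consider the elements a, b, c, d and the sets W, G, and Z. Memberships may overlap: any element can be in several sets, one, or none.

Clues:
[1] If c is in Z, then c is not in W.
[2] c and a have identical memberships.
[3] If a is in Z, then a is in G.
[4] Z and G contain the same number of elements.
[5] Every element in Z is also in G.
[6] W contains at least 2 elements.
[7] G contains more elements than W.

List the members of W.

W = {b, d}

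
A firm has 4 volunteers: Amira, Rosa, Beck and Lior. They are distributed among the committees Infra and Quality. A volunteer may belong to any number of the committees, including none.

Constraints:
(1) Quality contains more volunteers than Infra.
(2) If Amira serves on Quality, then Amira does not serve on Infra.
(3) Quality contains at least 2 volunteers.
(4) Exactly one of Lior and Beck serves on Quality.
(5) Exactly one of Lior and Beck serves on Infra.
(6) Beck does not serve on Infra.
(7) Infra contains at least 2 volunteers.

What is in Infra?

From (6): Beck ∉ Infra.
(5) (exactly one): Lior ∈ Infra.
Suppose Amira ∈ Infra: no assignment then satisfies all the clues, so Amira ∉ Infra.

Infra = {Lior, Rosa}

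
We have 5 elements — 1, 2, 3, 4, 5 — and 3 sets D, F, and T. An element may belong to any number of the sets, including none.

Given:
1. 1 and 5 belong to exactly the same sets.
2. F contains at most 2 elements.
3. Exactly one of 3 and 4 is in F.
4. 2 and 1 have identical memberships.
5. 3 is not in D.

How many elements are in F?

1

From (5): 3 ∉ D.
Suppose 1 ∈ F: no assignment then satisfies all the clues, so 1 ∉ F.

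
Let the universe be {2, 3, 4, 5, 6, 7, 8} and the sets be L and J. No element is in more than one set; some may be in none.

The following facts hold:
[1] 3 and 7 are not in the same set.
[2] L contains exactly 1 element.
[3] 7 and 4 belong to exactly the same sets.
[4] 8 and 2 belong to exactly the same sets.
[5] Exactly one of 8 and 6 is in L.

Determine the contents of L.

L = {6}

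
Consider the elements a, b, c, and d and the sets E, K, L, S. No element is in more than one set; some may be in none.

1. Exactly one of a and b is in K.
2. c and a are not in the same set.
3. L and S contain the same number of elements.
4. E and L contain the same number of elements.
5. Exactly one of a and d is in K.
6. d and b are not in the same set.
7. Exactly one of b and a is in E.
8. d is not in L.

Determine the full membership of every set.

E = {b}; K = {a}; L = {c}; S = {d}

From (8): d ∉ L.
Suppose a ∈ E: no assignment then satisfies all the clues, so a ∉ E.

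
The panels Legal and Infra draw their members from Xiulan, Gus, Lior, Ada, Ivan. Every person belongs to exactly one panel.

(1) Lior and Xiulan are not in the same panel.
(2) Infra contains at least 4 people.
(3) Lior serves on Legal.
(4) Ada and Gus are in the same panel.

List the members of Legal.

From (3): Lior ∈ Legal.
(1): Xiulan ∉ Legal.
(2): only 4 candidates remain for Infra, so all are in.

Legal = {Lior}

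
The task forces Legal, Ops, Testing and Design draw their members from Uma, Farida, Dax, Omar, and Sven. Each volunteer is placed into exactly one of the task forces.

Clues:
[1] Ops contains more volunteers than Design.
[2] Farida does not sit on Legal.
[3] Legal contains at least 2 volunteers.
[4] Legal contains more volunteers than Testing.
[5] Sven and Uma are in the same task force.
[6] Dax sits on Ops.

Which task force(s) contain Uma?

Uma: Legal

From (2): Farida ∉ Legal.
From (6): Dax ∈ Ops.
Suppose Uma ∉ Legal: no assignment then satisfies all the clues, so Uma ∈ Legal.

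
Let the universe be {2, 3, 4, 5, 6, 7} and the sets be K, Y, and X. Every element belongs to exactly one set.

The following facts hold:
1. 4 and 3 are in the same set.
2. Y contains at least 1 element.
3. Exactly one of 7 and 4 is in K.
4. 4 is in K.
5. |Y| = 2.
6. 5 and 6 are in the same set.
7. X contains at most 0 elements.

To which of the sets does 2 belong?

2: Y

From (4): 4 ∈ K.
(1): 3 matches 4: 3 ∈ K.
(3) (exactly one): 7 ∉ K.
(7): X already has 0, so the rest are out.
Only one set left: 7 ∈ Y.
Suppose 2 ∈ K: no assignment then satisfies all the clues, so 2 ∉ K.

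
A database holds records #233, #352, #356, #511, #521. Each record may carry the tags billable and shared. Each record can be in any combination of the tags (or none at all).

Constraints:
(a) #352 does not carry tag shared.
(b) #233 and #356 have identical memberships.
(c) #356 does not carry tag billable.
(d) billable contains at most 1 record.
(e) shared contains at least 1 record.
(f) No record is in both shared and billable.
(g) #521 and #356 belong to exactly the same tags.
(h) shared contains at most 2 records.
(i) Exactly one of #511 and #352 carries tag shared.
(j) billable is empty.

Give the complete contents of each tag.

billable = {}; shared = {#511}

From (a): #352 ∉ shared.
From (c): #356 ∉ billable.
(b): #233 matches #356: #233 ∉ billable.
(g): #521 matches #356: #521 ∉ billable.
(i) (exactly one): #511 ∈ shared.
(j): billable already has 0, so the rest are out.
Suppose #233 ∈ shared: no assignment then satisfies all the clues, so #233 ∉ shared.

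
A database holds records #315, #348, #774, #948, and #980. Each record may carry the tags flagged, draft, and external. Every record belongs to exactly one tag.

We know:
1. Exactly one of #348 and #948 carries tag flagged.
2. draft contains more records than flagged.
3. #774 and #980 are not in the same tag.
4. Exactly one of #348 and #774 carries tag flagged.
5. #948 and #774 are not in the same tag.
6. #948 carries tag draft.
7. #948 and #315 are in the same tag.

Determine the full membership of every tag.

flagged = {#348}; draft = {#315, #948, #980}; external = {#774}

From (6): #948 ∈ draft.
(1) (exactly one): #348 ∈ flagged.
(4) (exactly one): #774 ∉ flagged.
(5): #774 ∉ draft.
(7): #315 matches #948: #315 ∉ flagged.
(7): #315 matches #948: #315 ∈ draft.
Only one tag left: #774 ∈ external.
(3): #980 ∉ external.
Suppose #980 ∈ flagged: no assignment then satisfies all the clues, so #980 ∉ flagged.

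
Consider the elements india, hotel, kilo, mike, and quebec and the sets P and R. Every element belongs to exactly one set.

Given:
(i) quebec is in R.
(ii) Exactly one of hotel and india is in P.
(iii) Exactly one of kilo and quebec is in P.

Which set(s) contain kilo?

kilo: P

From (i): quebec ∈ R.
(iii) (exactly one): kilo ∈ P.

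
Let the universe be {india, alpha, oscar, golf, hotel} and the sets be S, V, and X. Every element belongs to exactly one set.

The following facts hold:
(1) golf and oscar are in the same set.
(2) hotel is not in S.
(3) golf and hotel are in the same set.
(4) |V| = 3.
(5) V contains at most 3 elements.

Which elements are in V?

V = {golf, hotel, oscar}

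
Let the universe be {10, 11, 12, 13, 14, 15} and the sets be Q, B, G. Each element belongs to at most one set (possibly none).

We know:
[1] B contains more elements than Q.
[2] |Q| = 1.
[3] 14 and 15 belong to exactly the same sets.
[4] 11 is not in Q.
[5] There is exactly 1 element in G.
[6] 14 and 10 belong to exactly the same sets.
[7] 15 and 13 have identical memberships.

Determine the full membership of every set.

Q = {12}; B = {10, 13, 14, 15}; G = {11}

From (4): 11 ∉ Q.
Suppose 10 ∈ Q: no assignment then satisfies all the clues, so 10 ∉ Q.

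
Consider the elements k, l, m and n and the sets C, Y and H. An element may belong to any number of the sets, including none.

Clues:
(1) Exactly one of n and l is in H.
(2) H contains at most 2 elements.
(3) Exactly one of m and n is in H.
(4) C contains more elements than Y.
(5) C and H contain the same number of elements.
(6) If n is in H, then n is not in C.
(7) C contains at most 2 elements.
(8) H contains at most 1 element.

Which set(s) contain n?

n: H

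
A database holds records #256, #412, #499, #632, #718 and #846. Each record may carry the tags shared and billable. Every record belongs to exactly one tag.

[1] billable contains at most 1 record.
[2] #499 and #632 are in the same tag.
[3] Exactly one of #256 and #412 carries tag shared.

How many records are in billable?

1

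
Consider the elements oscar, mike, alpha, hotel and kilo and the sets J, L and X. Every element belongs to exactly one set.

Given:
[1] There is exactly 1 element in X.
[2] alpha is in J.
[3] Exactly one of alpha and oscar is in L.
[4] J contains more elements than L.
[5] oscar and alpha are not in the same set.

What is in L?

L = {oscar}

From (2): alpha ∈ J.
(3) (exactly one): oscar ∈ L.
Suppose mike ∈ L: no assignment then satisfies all the clues, so mike ∉ L.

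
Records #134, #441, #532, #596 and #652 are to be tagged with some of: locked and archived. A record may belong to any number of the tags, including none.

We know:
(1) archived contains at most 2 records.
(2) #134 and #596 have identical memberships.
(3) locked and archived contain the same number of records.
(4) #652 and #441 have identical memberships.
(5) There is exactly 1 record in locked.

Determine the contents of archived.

archived = {#532}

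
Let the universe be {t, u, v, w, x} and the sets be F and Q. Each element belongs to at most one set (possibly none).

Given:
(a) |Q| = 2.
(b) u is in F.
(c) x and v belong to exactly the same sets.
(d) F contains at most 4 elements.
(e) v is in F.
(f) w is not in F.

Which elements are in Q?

Q = {t, w}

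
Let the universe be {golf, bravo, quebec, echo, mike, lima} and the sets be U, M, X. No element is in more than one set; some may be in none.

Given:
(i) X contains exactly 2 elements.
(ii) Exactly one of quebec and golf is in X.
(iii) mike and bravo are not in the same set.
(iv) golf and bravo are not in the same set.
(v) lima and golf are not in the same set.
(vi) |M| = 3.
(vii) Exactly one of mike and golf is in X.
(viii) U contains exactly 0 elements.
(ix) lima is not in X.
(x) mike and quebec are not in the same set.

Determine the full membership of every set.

From (ix): lima ∉ X.
(viii): U already has 0, so the rest are out.
Suppose golf ∈ M: no assignment then satisfies all the clues, so golf ∉ M.

U = {}; M = {bravo, lima, quebec}; X = {echo, golf}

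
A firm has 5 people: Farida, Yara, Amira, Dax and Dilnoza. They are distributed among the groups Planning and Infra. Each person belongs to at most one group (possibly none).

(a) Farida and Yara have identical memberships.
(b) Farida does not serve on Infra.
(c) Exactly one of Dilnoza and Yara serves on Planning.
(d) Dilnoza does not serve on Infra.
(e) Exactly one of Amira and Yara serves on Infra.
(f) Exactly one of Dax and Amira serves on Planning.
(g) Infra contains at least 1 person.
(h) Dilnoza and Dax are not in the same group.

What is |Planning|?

3

From (b): Farida ∉ Infra.
From (d): Dilnoza ∉ Infra.
(a): Yara matches Farida: Yara ∉ Infra.
(e) (exactly one): Amira ∈ Infra.
(f) (exactly one): Dax ∈ Planning.
(h): Dilnoza ∉ Planning.
(c) (exactly one): Yara ∈ Planning.
(a): Farida matches Yara: Farida ∈ Planning.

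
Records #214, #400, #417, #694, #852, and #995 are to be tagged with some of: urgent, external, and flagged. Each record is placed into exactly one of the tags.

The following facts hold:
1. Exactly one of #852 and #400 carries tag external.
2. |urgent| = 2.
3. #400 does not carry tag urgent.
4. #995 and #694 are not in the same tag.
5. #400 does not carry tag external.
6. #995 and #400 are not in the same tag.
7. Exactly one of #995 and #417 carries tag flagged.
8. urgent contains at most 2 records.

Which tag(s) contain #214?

From (3): #400 ∉ urgent.
From (5): #400 ∉ external.
(1) (exactly one): #852 ∈ external.
Only one tag left: #400 ∈ flagged.
(6): #995 ∉ flagged.
(7) (exactly one): #417 ∈ flagged.
Suppose #214 ∉ urgent: no assignment then satisfies all the clues, so #214 ∈ urgent.

#214: urgent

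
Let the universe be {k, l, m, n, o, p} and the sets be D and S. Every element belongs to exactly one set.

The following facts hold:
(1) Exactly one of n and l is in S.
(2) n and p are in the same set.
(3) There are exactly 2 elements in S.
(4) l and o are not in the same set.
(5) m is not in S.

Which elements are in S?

S = {k, l}

From (5): m ∉ S.
Only one set left: m ∈ D.
Suppose k ∉ S: no assignment then satisfies all the clues, so k ∈ S.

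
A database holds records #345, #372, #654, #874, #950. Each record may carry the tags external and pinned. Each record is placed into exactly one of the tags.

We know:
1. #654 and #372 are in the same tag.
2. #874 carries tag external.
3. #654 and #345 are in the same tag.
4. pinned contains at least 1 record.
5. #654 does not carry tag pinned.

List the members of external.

From (2): #874 ∈ external.
From (5): #654 ∉ pinned.
(1): #372 matches #654: #372 ∉ pinned.
(3): #345 matches #654: #345 ∉ pinned.
(4): only 1 candidates remain for pinned, so all are in.
Only one tag left: #345 ∈ external.
Only one tag left: #372 ∈ external.
Only one tag left: #654 ∈ external.

external = {#345, #372, #654, #874}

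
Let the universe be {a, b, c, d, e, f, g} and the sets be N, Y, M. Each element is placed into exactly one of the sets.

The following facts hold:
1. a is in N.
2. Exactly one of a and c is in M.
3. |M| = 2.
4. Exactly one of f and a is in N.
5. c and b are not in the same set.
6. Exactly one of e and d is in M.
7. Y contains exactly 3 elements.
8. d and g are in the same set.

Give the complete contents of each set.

N = {a, b}; Y = {d, f, g}; M = {c, e}

From (1): a ∈ N.
(2) (exactly one): c ∈ M.
(4) (exactly one): f ∉ N.
(5): b ∉ M.
Suppose b ∉ N: no assignment then satisfies all the clues, so b ∈ N.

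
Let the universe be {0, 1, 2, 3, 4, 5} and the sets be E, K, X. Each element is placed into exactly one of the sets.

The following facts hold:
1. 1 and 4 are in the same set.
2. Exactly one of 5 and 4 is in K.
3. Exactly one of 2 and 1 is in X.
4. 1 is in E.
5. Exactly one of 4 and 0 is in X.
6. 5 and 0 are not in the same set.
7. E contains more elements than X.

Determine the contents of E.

From (4): 1 ∈ E.
(1): 4 matches 1: 4 ∈ E.
(2) (exactly one): 5 ∈ K.
(3) (exactly one): 2 ∈ X.
(5) (exactly one): 0 ∈ X.
Suppose 3 ∉ E: no assignment then satisfies all the clues, so 3 ∈ E.

E = {1, 3, 4}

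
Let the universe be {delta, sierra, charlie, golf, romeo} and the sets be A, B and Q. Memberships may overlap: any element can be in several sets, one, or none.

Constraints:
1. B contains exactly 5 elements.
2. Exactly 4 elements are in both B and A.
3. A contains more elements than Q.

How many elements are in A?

4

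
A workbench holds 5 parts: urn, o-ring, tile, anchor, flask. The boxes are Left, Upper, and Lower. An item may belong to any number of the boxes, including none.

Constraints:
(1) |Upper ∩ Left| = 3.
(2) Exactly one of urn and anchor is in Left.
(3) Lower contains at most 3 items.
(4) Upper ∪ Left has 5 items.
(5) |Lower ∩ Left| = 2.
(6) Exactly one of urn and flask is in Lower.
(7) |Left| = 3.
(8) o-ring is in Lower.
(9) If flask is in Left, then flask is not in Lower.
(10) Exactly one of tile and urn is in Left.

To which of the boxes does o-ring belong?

o-ring: Left, Lower, Upper

From (8): o-ring ∈ Lower.
Suppose o-ring ∉ Left: no assignment then satisfies all the clues, so o-ring ∈ Left.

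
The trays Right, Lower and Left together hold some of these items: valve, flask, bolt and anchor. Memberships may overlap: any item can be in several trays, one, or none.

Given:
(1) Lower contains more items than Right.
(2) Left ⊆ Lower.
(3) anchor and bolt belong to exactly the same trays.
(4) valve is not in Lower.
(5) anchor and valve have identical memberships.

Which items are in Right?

From (4): valve ∉ Lower.
(2) contrapositive: valve ∉ Left.
(5): anchor matches valve: anchor ∉ Lower.
(5): anchor matches valve: anchor ∉ Left.
(3): bolt matches anchor: bolt ∉ Lower.
(3): bolt matches anchor: bolt ∉ Left.
Suppose valve ∈ Right: no assignment then satisfies all the clues, so valve ∉ Right.

Right = {}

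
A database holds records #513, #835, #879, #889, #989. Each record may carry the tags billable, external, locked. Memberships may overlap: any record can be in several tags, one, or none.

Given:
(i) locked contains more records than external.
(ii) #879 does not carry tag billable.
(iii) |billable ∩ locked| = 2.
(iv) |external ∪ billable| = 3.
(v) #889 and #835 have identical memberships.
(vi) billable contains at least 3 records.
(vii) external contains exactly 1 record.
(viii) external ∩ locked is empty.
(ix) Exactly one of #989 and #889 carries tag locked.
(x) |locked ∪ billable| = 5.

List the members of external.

external = {#989}

From (ii): #879 ∉ billable.
Suppose #513 ∈ external: no assignment then satisfies all the clues, so #513 ∉ external.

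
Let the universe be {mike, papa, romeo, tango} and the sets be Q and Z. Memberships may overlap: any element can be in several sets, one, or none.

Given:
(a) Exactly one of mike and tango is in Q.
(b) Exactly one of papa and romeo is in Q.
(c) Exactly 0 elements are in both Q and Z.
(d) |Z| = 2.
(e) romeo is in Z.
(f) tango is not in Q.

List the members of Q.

Q = {mike, papa}

From (e): romeo ∈ Z.
From (f): tango ∉ Q.
(a) (exactly one): mike ∈ Q.
Suppose papa ∉ Q: no assignment then satisfies all the clues, so papa ∈ Q.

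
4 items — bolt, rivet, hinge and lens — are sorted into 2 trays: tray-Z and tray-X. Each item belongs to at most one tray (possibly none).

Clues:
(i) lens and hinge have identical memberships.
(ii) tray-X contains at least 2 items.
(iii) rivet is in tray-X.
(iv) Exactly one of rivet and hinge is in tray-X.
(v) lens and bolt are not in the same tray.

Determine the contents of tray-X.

From (iii): rivet ∈ tray-X.
(iv) (exactly one): hinge ∉ tray-X.
(i): lens matches hinge: lens ∉ tray-X.
(ii): only 2 candidates remain for tray-X, so all are in.

tray-X = {bolt, rivet}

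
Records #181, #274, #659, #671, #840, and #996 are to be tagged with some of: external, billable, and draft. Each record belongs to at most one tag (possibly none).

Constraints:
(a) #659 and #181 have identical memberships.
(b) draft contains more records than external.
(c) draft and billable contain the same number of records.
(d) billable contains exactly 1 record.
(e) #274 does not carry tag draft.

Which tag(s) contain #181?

#181: none

From (e): #274 ∉ draft.
Suppose #181 ∈ external: no assignment then satisfies all the clues, so #181 ∉ external.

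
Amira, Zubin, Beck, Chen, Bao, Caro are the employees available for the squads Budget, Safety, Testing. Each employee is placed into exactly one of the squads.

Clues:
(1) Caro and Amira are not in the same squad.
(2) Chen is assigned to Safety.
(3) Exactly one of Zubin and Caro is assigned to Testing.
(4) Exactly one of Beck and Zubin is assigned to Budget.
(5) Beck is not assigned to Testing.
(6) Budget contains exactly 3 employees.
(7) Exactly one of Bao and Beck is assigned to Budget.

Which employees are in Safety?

Safety = {Beck, Chen}

From (2): Chen ∈ Safety.
From (5): Beck ∉ Testing.
Suppose Amira ∈ Safety: no assignment then satisfies all the clues, so Amira ∉ Safety.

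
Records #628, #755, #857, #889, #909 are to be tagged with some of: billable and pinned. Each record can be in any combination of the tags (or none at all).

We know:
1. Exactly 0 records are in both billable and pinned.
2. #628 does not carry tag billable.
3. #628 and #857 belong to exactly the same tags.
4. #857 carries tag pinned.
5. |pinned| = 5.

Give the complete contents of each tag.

From (2): #628 ∉ billable.
From (4): #857 ∈ pinned.
(3): #857 matches #628: #857 ∉ billable.
(3): #628 matches #857: #628 ∈ pinned.
(5): only 5 candidates remain for pinned, so all are in.
Suppose #755 ∈ billable: no assignment then satisfies all the clues, so #755 ∉ billable.

billable = {}; pinned = {#628, #755, #857, #889, #909}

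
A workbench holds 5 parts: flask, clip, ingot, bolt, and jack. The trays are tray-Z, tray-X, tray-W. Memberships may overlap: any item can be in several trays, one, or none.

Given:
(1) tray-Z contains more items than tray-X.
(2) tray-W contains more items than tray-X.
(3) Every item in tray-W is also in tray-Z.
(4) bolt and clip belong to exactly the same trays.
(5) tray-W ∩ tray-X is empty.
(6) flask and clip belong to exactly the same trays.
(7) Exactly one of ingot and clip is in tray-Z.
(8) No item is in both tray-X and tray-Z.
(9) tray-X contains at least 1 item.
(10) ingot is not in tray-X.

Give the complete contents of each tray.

tray-Z = {bolt, clip, flask}; tray-X = {jack}; tray-W = {bolt, clip, flask}

From (10): ingot ∉ tray-X.
Suppose flask ∉ tray-Z: no assignment then satisfies all the clues, so flask ∈ tray-Z.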